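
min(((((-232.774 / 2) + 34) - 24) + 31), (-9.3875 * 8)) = -75.387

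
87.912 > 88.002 False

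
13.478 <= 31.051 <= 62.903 True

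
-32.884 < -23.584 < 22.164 True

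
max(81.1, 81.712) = 81.712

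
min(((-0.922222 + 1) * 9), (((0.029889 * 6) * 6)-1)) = 0.076004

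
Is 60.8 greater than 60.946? No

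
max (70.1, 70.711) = 70.711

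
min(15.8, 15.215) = 15.215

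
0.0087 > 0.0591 False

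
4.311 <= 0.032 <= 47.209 False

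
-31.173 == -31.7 False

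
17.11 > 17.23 False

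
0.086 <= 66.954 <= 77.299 True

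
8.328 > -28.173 True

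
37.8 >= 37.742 True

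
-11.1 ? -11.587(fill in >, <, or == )>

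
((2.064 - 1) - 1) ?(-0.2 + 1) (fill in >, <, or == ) <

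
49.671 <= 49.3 False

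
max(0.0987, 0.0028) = 0.0987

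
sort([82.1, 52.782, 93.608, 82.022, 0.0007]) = [0.0007, 52.782, 82.022, 82.1, 93.608]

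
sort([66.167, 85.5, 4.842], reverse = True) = [85.5, 66.167, 4.842]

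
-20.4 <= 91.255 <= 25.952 False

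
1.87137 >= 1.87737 False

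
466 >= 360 True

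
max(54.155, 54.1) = 54.155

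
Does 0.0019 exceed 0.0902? No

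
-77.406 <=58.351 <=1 False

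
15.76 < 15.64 False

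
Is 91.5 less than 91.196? No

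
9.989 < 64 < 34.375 False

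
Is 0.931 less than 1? Yes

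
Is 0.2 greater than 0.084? Yes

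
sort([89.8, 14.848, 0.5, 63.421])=[0.5, 14.848, 63.421, 89.8]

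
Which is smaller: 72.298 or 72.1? 72.1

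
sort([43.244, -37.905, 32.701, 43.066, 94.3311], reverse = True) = [94.3311, 43.244, 43.066, 32.701, -37.905]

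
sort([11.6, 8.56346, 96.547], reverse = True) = [96.547, 11.6, 8.56346]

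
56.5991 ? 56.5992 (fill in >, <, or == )<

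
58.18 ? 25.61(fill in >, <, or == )>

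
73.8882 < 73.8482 False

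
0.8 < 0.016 False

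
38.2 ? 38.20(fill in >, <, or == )==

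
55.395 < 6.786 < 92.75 False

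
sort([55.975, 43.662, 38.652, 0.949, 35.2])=[0.949, 35.2, 38.652, 43.662, 55.975]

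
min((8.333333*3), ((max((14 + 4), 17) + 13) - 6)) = 24.999999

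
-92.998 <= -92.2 True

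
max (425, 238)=425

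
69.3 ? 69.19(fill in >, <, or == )>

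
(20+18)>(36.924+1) True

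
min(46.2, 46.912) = 46.2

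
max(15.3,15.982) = 15.982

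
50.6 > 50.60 False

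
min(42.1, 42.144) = 42.1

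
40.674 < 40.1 False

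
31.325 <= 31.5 True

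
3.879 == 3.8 False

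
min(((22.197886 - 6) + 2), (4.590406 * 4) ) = 18.197886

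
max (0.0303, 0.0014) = 0.0303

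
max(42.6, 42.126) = 42.6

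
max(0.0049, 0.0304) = 0.0304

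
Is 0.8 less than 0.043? No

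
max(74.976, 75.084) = 75.084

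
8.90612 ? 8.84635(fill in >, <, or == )>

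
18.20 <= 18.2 True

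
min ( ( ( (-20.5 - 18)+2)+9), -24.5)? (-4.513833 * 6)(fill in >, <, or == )<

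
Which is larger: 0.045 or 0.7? 0.7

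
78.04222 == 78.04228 False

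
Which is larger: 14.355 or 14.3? 14.355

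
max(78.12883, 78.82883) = 78.82883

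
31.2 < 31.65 True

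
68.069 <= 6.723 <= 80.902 False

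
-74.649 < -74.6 True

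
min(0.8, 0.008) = 0.008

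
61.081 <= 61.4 True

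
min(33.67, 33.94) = 33.67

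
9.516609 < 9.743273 True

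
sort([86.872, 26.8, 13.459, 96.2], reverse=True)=[96.2, 86.872, 26.8, 13.459]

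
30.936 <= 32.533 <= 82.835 True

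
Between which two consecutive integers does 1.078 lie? 1 and 2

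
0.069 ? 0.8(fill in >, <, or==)<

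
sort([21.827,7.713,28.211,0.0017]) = [0.0017,7.713,21.827,28.211]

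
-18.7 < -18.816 False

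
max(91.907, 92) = 92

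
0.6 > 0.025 True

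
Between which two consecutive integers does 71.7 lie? 71 and 72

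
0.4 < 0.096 False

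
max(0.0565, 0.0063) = 0.0565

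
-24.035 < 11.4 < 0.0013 False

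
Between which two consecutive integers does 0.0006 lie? 0 and 1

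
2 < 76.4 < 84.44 True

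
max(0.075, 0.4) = 0.4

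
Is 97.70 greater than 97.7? No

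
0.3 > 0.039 True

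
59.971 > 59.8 True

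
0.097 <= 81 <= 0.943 False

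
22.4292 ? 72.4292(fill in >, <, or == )<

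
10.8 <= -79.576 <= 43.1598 False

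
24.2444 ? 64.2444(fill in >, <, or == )<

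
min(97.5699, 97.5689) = 97.5689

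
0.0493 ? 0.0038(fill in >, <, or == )>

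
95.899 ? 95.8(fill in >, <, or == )>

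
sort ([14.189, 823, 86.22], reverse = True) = [823, 86.22, 14.189]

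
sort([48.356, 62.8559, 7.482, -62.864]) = [-62.864, 7.482, 48.356, 62.8559]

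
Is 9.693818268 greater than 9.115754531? Yes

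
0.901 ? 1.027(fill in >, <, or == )<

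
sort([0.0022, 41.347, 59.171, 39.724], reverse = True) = [59.171, 41.347, 39.724, 0.0022]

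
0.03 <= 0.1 True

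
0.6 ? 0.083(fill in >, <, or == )>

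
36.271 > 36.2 True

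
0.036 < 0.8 True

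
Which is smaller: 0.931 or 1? 0.931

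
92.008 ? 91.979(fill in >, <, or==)>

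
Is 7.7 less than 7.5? No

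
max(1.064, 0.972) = 1.064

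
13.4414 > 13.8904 False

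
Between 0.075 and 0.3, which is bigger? 0.3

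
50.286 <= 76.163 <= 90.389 True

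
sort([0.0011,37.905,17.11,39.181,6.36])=[0.0011,6.36,17.11,37.905,39.181]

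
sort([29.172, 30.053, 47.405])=[29.172, 30.053, 47.405]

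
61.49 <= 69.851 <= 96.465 True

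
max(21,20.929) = 21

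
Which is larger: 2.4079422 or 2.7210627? 2.7210627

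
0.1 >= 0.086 True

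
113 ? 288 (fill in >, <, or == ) <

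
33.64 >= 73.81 False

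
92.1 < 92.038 False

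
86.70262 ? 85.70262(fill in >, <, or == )>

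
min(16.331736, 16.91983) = 16.331736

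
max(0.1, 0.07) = 0.1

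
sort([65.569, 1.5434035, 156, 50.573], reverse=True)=[156, 65.569, 50.573, 1.5434035]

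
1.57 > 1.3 True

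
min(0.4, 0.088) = 0.088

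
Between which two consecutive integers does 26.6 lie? 26 and 27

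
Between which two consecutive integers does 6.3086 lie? 6 and 7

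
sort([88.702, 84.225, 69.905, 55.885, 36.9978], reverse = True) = [88.702, 84.225, 69.905, 55.885, 36.9978]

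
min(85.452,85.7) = 85.452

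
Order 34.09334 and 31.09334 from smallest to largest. 31.09334, 34.09334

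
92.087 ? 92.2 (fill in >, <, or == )<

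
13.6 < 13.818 True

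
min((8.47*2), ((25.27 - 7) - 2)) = 16.27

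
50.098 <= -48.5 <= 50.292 False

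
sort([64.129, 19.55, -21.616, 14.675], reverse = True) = [64.129, 19.55, 14.675, -21.616]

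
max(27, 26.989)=27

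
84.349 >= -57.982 True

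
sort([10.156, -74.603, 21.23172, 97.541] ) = [-74.603, 10.156, 21.23172, 97.541]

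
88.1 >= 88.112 False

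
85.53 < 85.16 False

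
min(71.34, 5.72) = 5.72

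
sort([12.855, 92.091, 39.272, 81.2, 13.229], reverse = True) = [92.091, 81.2, 39.272, 13.229, 12.855]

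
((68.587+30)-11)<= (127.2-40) False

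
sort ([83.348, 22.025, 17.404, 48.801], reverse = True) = [83.348, 48.801, 22.025, 17.404]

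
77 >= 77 True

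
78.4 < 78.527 True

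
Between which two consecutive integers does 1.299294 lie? 1 and 2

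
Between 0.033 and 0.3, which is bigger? 0.3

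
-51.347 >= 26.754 False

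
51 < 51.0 False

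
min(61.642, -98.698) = -98.698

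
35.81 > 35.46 True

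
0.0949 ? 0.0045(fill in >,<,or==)>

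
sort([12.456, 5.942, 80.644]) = [5.942, 12.456, 80.644]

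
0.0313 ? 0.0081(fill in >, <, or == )>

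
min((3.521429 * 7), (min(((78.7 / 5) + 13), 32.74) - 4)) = 24.650003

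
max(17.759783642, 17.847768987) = 17.847768987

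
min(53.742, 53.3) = 53.3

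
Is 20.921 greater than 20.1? Yes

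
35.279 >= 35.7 False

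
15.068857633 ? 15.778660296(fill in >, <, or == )<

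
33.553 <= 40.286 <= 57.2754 True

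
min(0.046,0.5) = 0.046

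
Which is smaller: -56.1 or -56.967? -56.967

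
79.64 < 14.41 False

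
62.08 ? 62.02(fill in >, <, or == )>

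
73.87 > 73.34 True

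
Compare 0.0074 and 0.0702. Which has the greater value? 0.0702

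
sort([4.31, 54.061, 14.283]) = [4.31, 14.283, 54.061]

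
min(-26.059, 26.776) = -26.059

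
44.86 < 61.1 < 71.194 True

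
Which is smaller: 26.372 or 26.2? 26.2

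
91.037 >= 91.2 False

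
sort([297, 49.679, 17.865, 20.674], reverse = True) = [297, 49.679, 20.674, 17.865]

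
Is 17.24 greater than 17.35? No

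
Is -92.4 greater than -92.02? No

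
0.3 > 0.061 True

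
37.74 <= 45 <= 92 True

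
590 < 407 False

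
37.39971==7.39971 False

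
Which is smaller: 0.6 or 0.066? 0.066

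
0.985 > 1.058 False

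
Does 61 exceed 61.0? No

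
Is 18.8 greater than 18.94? No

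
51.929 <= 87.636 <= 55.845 False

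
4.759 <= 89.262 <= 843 True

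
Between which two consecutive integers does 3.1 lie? 3 and 4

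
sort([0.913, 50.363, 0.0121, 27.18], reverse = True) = [50.363, 27.18, 0.913, 0.0121]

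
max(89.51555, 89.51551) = 89.51555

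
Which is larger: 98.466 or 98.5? 98.5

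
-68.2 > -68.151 False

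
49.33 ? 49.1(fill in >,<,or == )>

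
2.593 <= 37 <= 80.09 True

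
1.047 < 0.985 False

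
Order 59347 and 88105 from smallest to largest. 59347,88105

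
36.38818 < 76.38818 True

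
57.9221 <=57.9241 True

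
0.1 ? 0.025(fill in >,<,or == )>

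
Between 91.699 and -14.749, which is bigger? 91.699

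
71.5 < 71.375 False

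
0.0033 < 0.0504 True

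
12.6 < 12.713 True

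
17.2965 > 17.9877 False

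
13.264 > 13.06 True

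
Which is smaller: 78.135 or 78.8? 78.135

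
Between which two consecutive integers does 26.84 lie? 26 and 27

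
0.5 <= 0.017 False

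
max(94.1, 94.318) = 94.318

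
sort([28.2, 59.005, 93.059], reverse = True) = [93.059, 59.005, 28.2]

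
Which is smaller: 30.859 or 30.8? 30.8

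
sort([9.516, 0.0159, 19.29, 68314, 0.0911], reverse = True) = [68314, 19.29, 9.516, 0.0911, 0.0159]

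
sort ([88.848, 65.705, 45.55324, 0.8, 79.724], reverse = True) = [88.848, 79.724, 65.705, 45.55324, 0.8]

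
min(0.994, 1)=0.994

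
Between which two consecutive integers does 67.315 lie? 67 and 68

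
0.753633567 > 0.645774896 True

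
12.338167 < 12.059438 False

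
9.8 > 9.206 True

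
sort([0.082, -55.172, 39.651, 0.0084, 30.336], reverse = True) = [39.651, 30.336, 0.082, 0.0084, -55.172]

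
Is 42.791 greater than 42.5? Yes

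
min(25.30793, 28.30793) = 25.30793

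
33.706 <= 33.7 False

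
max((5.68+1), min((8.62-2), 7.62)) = 6.68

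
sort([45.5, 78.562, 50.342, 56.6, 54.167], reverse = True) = [78.562, 56.6, 54.167, 50.342, 45.5]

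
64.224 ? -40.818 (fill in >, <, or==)>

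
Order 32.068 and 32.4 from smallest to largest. 32.068, 32.4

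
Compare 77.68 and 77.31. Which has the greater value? 77.68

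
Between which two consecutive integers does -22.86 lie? -23 and -22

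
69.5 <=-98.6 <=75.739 False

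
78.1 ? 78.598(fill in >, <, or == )<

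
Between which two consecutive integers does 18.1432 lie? 18 and 19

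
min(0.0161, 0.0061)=0.0061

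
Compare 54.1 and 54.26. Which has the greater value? 54.26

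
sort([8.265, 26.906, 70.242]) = [8.265, 26.906, 70.242]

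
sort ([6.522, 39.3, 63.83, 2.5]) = [2.5, 6.522, 39.3, 63.83]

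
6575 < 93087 True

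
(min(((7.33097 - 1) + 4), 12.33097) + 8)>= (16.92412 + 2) False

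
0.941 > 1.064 False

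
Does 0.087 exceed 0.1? No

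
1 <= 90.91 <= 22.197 False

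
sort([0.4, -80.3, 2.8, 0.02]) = [-80.3, 0.02, 0.4, 2.8]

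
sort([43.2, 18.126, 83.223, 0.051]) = [0.051, 18.126, 43.2, 83.223]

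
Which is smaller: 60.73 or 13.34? 13.34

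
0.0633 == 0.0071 False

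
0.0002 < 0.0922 True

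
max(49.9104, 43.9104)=49.9104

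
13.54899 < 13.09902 False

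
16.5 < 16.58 True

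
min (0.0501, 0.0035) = 0.0035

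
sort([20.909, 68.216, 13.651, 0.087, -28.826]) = [-28.826, 0.087, 13.651, 20.909, 68.216]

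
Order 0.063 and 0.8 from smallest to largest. 0.063, 0.8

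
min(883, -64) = -64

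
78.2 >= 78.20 True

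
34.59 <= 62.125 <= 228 True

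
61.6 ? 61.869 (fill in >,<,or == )<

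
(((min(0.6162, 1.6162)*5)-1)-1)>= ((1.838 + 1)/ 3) True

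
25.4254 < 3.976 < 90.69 False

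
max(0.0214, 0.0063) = 0.0214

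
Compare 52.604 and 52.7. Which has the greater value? 52.7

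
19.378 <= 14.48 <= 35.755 False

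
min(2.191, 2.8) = 2.191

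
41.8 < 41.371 False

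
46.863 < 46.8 False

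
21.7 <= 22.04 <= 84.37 True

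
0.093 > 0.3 False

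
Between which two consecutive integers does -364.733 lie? -365 and -364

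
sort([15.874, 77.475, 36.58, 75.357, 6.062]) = [6.062, 15.874, 36.58, 75.357, 77.475]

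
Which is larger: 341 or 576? 576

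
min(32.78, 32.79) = 32.78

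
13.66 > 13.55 True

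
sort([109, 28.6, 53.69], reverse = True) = [109, 53.69, 28.6]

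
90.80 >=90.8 True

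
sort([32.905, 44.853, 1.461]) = [1.461, 32.905, 44.853]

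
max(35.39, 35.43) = 35.43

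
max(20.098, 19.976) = 20.098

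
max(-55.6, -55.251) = -55.251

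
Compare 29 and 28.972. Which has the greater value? 29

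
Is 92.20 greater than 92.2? No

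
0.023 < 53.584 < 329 True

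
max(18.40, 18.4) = 18.4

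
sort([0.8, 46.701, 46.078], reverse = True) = [46.701, 46.078, 0.8]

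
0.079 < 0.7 True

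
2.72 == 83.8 False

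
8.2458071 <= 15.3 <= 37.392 True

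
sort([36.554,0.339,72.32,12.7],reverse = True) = [72.32,36.554,12.7,0.339]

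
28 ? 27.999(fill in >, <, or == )>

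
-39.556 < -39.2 True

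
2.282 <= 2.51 True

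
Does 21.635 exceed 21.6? Yes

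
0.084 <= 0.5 True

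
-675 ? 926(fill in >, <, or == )<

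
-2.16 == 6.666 False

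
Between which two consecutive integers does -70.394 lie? -71 and -70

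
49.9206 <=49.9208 True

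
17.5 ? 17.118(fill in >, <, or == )>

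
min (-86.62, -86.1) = -86.62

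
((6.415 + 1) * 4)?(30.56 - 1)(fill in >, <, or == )>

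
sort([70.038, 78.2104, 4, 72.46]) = [4, 70.038, 72.46, 78.2104]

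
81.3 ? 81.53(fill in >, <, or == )<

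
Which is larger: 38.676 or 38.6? 38.676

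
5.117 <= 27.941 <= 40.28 True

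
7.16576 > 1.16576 True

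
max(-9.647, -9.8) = -9.647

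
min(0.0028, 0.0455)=0.0028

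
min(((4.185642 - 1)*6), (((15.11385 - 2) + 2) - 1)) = 14.11385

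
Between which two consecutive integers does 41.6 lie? 41 and 42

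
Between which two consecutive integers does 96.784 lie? 96 and 97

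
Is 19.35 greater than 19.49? No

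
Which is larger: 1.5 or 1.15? 1.5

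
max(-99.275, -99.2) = -99.2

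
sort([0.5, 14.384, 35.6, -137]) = [-137, 0.5, 14.384, 35.6]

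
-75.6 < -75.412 True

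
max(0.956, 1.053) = 1.053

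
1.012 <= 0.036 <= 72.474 False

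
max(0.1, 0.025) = 0.1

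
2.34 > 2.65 False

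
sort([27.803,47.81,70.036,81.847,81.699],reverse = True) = [81.847,81.699,70.036,47.81,27.803]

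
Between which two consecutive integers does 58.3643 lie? 58 and 59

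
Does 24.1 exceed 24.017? Yes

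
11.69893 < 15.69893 True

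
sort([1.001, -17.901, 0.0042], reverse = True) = [1.001, 0.0042, -17.901]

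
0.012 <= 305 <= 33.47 False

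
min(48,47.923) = 47.923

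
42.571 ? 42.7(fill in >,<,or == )<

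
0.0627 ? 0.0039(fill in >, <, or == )>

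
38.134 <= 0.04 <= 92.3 False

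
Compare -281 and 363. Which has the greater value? 363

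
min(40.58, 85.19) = 40.58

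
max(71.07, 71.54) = 71.54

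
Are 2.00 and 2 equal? Yes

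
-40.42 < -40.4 True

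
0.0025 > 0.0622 False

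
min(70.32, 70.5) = 70.32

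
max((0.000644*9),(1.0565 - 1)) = 0.0565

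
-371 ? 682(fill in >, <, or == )<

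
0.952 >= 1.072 False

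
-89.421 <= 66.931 True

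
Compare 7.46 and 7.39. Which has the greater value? 7.46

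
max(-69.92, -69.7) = -69.7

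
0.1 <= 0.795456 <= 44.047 True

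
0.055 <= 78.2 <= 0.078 False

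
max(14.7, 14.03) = 14.7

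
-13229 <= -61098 False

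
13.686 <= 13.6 False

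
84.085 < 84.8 True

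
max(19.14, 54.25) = 54.25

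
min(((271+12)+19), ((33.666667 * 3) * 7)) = 302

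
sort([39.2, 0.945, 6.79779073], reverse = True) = [39.2, 6.79779073, 0.945]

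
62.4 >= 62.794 False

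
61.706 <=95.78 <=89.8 False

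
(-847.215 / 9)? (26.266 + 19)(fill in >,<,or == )<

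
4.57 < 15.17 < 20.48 True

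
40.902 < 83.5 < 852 True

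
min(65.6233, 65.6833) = 65.6233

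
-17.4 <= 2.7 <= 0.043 False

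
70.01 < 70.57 True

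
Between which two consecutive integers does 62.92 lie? 62 and 63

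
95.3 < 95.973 True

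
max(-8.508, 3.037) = 3.037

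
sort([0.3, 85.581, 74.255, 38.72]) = [0.3, 38.72, 74.255, 85.581]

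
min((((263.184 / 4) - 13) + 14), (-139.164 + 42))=-97.164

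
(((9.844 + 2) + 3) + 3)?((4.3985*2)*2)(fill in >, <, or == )>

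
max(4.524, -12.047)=4.524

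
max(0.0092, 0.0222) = 0.0222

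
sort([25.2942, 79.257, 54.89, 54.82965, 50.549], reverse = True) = [79.257, 54.89, 54.82965, 50.549, 25.2942]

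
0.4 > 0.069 True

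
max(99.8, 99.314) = 99.8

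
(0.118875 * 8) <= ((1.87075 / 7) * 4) True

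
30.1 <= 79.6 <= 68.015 False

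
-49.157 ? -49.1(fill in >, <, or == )<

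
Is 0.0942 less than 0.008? No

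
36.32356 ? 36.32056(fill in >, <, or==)>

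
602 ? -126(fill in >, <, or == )>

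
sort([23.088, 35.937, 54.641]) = [23.088, 35.937, 54.641]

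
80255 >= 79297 True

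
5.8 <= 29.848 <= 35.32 True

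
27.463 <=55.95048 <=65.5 True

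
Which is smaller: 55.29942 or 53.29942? 53.29942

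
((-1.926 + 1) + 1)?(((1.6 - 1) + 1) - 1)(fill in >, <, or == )<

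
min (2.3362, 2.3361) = 2.3361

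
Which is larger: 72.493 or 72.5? 72.5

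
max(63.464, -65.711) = 63.464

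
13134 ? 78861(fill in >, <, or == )<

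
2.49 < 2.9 True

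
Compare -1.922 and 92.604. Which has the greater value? 92.604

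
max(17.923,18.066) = 18.066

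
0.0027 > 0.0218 False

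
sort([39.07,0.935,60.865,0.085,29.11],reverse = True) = [60.865,39.07,29.11,0.935,0.085]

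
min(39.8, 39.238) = 39.238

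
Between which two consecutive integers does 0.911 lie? 0 and 1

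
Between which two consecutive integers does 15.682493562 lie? 15 and 16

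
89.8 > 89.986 False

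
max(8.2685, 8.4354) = 8.4354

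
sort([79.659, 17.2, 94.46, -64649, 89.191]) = [-64649, 17.2, 79.659, 89.191, 94.46]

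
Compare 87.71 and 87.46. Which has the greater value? 87.71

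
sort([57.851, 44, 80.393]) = [44, 57.851, 80.393]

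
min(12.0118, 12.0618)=12.0118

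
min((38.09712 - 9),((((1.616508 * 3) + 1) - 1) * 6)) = 29.09712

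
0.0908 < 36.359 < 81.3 True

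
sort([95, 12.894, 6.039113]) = [6.039113, 12.894, 95]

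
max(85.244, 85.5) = 85.5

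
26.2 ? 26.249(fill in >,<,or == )<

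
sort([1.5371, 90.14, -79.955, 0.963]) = [-79.955, 0.963, 1.5371, 90.14]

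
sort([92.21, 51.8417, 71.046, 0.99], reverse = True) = [92.21, 71.046, 51.8417, 0.99]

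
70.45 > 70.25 True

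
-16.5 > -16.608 True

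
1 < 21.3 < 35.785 True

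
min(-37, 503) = -37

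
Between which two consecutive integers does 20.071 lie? 20 and 21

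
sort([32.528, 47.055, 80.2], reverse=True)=[80.2, 47.055, 32.528]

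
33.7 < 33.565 False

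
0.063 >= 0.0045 True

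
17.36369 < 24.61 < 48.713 True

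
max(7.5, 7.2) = 7.5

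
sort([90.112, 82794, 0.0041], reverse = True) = [82794, 90.112, 0.0041]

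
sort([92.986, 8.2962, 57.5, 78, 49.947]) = [8.2962, 49.947, 57.5, 78, 92.986]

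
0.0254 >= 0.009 True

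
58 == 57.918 False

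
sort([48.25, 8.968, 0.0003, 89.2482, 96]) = [0.0003, 8.968, 48.25, 89.2482, 96]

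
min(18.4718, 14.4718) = 14.4718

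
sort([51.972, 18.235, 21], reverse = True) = [51.972, 21, 18.235]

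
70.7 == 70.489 False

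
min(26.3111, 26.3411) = 26.3111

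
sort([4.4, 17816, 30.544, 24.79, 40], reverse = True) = [17816, 40, 30.544, 24.79, 4.4]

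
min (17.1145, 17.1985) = 17.1145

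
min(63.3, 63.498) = 63.3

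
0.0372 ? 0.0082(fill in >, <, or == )>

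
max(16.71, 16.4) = 16.71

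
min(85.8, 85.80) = 85.8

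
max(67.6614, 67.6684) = 67.6684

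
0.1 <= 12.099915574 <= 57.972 True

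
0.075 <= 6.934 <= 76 True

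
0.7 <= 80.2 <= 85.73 True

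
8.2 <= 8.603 True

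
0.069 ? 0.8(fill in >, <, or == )<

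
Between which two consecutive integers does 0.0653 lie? 0 and 1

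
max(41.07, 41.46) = 41.46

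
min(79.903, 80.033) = 79.903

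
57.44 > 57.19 True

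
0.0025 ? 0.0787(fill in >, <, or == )<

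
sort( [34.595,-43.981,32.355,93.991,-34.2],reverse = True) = [93.991,34.595,32.355,-34.2,-43.981]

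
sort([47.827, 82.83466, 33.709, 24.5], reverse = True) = [82.83466, 47.827, 33.709, 24.5]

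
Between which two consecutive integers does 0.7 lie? 0 and 1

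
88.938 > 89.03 False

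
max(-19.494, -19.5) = -19.494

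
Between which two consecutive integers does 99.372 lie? 99 and 100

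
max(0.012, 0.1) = 0.1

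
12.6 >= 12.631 False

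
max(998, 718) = 998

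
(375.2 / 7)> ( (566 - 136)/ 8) False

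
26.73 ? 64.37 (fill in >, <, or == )<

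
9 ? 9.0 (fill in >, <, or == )==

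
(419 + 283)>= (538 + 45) True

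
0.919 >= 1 False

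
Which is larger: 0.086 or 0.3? 0.3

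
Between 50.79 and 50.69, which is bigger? 50.79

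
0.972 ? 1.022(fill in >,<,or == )<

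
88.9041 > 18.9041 True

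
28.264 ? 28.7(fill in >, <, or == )<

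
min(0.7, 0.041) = 0.041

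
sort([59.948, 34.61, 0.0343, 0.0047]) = [0.0047, 0.0343, 34.61, 59.948]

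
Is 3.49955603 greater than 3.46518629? Yes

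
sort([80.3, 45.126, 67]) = [45.126, 67, 80.3]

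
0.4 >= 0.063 True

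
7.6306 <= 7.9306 True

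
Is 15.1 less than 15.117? Yes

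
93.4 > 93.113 True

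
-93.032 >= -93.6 True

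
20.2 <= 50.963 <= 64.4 True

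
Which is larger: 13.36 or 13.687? 13.687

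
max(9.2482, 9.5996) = 9.5996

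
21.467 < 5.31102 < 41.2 False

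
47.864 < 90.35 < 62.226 False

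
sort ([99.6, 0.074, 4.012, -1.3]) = [-1.3, 0.074, 4.012, 99.6]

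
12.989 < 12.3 False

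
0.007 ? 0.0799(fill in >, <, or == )<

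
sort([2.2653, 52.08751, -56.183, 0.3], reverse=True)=[52.08751, 2.2653, 0.3, -56.183]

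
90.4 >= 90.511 False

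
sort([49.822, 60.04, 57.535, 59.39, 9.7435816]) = [9.7435816, 49.822, 57.535, 59.39, 60.04]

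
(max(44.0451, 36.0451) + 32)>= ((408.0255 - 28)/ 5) True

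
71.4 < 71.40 False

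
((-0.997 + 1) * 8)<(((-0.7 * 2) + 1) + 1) True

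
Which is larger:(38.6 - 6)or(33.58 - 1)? (38.6 - 6)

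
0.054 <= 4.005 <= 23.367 True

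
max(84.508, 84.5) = 84.508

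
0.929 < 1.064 True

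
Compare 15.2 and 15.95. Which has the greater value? 15.95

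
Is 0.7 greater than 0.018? Yes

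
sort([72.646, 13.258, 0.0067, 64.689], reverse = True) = [72.646, 64.689, 13.258, 0.0067]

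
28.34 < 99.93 True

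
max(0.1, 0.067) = 0.1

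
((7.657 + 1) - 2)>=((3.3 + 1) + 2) True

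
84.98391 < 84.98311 False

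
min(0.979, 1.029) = 0.979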